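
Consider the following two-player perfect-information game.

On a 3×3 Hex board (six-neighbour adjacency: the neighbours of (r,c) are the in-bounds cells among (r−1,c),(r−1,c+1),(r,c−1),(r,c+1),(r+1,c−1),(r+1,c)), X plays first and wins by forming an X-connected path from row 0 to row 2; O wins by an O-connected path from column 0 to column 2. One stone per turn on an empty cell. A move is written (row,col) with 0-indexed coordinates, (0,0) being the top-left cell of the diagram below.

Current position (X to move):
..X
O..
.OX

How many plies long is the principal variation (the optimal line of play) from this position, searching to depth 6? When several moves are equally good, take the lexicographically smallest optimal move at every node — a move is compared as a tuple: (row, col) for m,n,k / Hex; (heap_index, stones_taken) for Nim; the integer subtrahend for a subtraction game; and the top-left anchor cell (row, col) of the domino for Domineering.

PV length from [..X/O../.OX]: 5 plies

ply 1, X at ..X/O../.OX | (0,0)=-1→X.X/O../.OX; (0,1)=-1→.XX/O../.OX; (1,1)=+1→..X/OX./.OX*; (1,2)=+1→..X/O.X/.OX; (2,0)=+1→..X/O../XOX
ply 2, O at ..X/OX./.OX | (0,0)=-1→O.X/OX./.OX*; (0,1)=-1→.OX/OX./.OX; (1,2)=-1→..X/OXO/.OX; (2,0)=-1→..X/OX./OOX
ply 3, X at O.X/OX./.OX | (0,1)=+1→OXX/OX./.OX*; (1,2)=+1→O.X/OXX/.OX; (2,0)=+1→O.X/OX./XOX
ply 4, O at OXX/OX./.OX | (1,2)=-1→OXX/OXO/.OX*; (2,0)=-1→OXX/OX./OOX
ply 5, X at OXX/OXO/.OX | (2,0)=+1→OXX/OXO/XOX*
ply 6: OXX/OXO/XOX is terminal -1 (O); from ..X/O../.OX depth 6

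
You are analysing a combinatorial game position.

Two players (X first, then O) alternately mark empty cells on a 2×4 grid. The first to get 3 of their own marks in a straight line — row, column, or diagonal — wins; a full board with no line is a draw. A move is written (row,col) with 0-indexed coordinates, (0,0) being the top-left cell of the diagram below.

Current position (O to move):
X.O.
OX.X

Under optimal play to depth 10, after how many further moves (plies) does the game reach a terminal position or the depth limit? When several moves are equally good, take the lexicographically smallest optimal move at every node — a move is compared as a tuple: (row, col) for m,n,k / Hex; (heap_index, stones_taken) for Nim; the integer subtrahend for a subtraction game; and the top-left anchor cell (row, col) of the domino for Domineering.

ply 1, O at X.O./OX.X | (0,1)=-1→XOO./OX.X; (0,3)=-1→X.OO/OX.X; (1,2)=+0→X.O./OXOX*
ply 2, X at X.O./OXOX | (0,1)=+0→XXO./OXOX*; (0,3)=+0→X.OX/OXOX
ply 3, O at XXO./OXOX | (0,3)=+0→XXOO/OXOX*
ply 4: XXOO/OXOX is terminal +0 (X); from X.O./OX.X depth 10

PV length from [X.O./OX.X]: 3 plies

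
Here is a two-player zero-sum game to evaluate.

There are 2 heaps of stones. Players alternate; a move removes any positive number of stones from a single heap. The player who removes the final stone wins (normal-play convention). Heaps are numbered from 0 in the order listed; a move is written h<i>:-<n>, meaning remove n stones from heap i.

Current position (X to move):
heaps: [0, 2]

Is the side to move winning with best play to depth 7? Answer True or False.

ply 1, X at (0,2) | h1:-1=-1→(0,1); h1:-2=+1→(0,0)*
ply 2: (0,0) is terminal -1 (O); from (0,2) depth 7

X winning at [(0,2)]: True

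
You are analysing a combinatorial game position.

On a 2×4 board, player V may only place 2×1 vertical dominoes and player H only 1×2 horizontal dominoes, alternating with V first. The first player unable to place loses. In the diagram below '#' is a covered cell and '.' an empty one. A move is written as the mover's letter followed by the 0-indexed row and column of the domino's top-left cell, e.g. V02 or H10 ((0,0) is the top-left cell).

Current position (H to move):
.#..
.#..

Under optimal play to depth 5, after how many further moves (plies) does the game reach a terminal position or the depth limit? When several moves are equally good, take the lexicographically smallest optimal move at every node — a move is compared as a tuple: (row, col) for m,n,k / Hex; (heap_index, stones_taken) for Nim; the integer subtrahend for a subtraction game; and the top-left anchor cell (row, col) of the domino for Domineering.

PV length from [.#../.#..]: 3 plies

ply 1, H at .#../.#.. | H02=+1→.###/.#..*; H12=+1→.#../.###
ply 2, V at .###/.#.. | V00=-1→####/##..*
ply 3, H at ####/##.. | H12=+1→####/####*
ply 4: ####/#### is terminal -1 (V); from .#../.#.. depth 5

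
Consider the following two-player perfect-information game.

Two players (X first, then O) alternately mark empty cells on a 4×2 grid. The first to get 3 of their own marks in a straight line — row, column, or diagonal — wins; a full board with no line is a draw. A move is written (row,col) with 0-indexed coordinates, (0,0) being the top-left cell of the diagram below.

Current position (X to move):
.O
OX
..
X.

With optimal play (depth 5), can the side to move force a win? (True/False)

X winning at [.O/OX/../X.]: False

[.O/OX/../X.] X move#1: (0,0):+0/XO/OX/../X.*, (2,0):+0/.O/OX/X./X., (2,1):+0/.O/OX/.X/X., (3,1):+0/.O/OX/../XX
[XO/OX/../X.] O move#2: (2,0):+0/XO/OX/O./X.*, (2,1):+0/XO/OX/.O/X., (3,1):+0/XO/OX/../XO
[XO/OX/O./X.] X move#3: (2,1):+0/XO/OX/OX/X.*, (3,1):+0/XO/OX/O./XX
[XO/OX/OX/X.] O move#4: (3,1):+0/XO/OX/OX/XO*
[XO/OX/OX/XO] end (terminal +0, X#5); searched .O/OX/../X. to 5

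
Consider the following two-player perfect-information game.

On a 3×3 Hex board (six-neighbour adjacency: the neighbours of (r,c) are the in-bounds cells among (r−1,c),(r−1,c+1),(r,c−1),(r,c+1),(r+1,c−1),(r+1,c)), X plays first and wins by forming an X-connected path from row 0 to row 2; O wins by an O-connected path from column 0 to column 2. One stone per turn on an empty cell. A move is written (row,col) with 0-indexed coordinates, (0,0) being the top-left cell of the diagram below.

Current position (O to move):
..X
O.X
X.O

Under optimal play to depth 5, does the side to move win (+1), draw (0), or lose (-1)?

ply 1, O at ..X/O.X/X.O | (0,0)=-1→O.X/O.X/X.O*; (0,1)=-1→.OX/O.X/X.O; (1,1)=-1→..X/OOX/X.O; (2,1)=-1→..X/O.X/XOO
ply 2, X at O.X/O.X/X.O | (0,1)=+1→OXX/O.X/X.O*; (1,1)=+1→O.X/OXX/X.O; (2,1)=+1→O.X/O.X/XXO
ply 3, O at OXX/O.X/X.O | (1,1)=-1→OXX/OOX/X.O*; (2,1)=-1→OXX/O.X/XOO
ply 4, X at OXX/OOX/X.O | (2,1)=+1→OXX/OOX/XXO*
ply 5: OXX/OOX/XXO is terminal -1 (O); from ..X/O.X/X.O depth 5

value(..X/O.X/X.O, O) = -1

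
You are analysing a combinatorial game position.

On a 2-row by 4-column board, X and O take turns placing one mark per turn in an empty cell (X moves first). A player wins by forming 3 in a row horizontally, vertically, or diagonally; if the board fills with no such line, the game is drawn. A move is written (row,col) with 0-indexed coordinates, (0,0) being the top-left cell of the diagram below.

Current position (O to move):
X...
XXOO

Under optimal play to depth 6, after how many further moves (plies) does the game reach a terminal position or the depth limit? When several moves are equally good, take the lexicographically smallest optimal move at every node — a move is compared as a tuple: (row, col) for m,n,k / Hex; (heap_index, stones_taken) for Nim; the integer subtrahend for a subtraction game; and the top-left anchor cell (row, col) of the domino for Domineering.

PV length from [X.../XXOO]: 3 plies

[X.../XXOO] O move#1: (0,1):+0/XO../XXOO*, (0,2):+0/X.O./XXOO, (0,3):+0/X..O/XXOO
[XO../XXOO] X move#2: (0,2):+0/XOX./XXOO*, (0,3):+0/XO.X/XXOO
[XOX./XXOO] O move#3: (0,3):+0/XOXO/XXOO*
[XOXO/XXOO] end (terminal +0, X#4); searched X.../XXOO to 6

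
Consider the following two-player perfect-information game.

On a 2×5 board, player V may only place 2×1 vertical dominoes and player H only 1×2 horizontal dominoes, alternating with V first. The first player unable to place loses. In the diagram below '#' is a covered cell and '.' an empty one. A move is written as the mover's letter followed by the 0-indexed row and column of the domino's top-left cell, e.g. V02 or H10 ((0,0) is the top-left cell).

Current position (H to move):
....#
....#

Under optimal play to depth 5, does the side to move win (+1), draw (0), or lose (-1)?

p1 H@[....#/....#]: H00[##..#/....#]-1 H01[.##.#/....#]+1* H02[..###/....#]-1 H10[....#/##..#]-1 H11[....#/.##.#]+1 H12[....#/..###]-1
p2 V@[.##.#/....#]: V00[###.#/#...#]-1* V03[.####/...##]-1
p3 H@[###.#/#...#]: H11[###.#/###.#]-1 H12[###.#/#.###]+1*
p4 V@[###.#/#.###] terminal -1; root [....#/....#] d5

value(....#/....#, H) = +1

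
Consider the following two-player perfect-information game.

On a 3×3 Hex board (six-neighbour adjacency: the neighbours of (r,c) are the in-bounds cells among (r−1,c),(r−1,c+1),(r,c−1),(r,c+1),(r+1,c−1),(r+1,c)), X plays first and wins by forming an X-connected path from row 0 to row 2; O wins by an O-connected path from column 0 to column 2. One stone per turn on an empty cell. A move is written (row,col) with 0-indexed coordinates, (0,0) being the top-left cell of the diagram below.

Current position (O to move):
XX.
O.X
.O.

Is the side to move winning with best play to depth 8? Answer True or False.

O winning at [XX./O.X/.O.]: True

ply 1, O at XX./O.X/.O. | (0,2)=-1→XXO/O.X/.O.; (1,1)=+1→XX./OOX/.O.*; (2,0)=-1→XX./O.X/OO.; (2,2)=+1→XX./O.X/.OO
ply 2, X at XX./OOX/.O. | (0,2)=-1→XXX/OOX/.O.*; (2,0)=-1→XX./OOX/XO.; (2,2)=-1→XX./OOX/.OX
ply 3, O at XXX/OOX/.O. | (2,0)=-1→XXX/OOX/OO.; (2,2)=+1→XXX/OOX/.OO*
ply 4: XXX/OOX/.OO is terminal -1 (X); from XX./O.X/.O. depth 8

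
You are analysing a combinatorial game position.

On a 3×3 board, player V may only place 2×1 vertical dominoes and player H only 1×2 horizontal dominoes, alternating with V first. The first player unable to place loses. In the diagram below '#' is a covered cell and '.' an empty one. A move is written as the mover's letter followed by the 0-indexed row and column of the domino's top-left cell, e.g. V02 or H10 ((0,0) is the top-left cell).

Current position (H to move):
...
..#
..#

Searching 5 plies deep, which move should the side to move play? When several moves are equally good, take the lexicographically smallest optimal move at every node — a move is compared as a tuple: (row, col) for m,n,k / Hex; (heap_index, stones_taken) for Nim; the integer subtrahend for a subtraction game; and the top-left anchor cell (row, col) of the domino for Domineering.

[.../..#/..#] H move#1: H00:-1/##./..#/..#, H01:-1/.##/..#/..#, H10:+1/.../###/..#*, H20:-1/.../..#/###
[.../###/..#] end (terminal -1, V#2); searched .../..#/..# to 5

H's best at [.../..#/..#]: H10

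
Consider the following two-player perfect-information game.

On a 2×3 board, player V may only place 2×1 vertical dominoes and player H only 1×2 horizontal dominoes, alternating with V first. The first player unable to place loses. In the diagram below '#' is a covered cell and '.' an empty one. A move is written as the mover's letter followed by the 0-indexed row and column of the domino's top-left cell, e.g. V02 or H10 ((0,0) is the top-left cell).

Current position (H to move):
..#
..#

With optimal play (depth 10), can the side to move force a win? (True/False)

[..#/..#] H move#1: H00:+1/###/..#*, H10:+1/..#/###
[###/..#] end (terminal -1, V#2); searched ..#/..# to 10

H winning at [..#/..#]: True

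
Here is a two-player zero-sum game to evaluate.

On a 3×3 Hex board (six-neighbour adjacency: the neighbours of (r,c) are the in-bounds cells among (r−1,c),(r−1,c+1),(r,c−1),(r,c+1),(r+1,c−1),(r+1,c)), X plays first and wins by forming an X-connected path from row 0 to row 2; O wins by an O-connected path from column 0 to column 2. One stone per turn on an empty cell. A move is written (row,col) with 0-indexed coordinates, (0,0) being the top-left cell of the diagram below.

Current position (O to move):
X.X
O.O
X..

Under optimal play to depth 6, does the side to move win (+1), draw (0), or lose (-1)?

[X.X/O.O/X..] O move#1: (0,1):-1/XOX/O.O/X.., (1,1):+1/X.X/OOO/X..*, (2,1):-1/X.X/O.O/XO., (2,2):-1/X.X/O.O/X.O
[X.X/OOO/X..] end (terminal -1, X#2); searched X.X/O.O/X.. to 6

value(X.X/O.O/X.., O) = +1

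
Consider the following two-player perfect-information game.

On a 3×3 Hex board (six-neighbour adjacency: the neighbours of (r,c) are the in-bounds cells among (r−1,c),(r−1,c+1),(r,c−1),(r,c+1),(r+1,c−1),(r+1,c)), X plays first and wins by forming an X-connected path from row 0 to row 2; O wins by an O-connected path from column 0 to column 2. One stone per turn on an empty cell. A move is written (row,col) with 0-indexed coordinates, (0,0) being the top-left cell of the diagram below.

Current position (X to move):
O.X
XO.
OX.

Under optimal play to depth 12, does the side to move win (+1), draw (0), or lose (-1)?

value(O.X/XO./OX., X) = +1

[O.X/XO./OX.] X move#1: (0,1):-1/OXX/XO./OX., (1,2):+1/O.X/XOX/OX.*, (2,2):-1/O.X/XO./OXX
[O.X/XOX/OX.] end (terminal -1, O#2); searched O.X/XO./OX. to 12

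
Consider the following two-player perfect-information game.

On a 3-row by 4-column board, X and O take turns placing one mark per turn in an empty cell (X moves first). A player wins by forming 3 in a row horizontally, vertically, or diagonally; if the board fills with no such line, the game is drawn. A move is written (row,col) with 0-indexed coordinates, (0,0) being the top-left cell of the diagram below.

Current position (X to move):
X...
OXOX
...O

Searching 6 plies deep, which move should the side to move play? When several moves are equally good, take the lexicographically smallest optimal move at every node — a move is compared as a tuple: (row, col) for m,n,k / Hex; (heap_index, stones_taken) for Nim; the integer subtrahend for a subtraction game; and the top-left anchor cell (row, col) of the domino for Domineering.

X's best at [X.../OXOX/...O]: (0,1)

ply 1, X at X.../OXOX/...O | (0,1)=+1→XX../OXOX/...O*; (0,2)=-1→X.X./OXOX/...O; (0,3)=-1→X..X/OXOX/...O; (2,0)=-1→X.../OXOX/X..O; (2,1)=-1→X.../OXOX/.X.O; (2,2)=+1→X.../OXOX/..XO
ply 2, O at XX../OXOX/...O | (0,2)=-1→XXO./OXOX/...O*; (0,3)=-1→XX.O/OXOX/...O; (2,0)=-1→XX../OXOX/O..O; (2,1)=-1→XX../OXOX/.O.O; (2,2)=-1→XX../OXOX/..OO
ply 3, X at XXO./OXOX/...O | (0,3)=-1→XXOX/OXOX/...O; (2,0)=-1→XXO./OXOX/X..O; (2,1)=+1→XXO./OXOX/.X.O*; (2,2)=+1→XXO./OXOX/..XO
ply 4: XXO./OXOX/.X.O is terminal -1 (O); from X.../OXOX/...O depth 6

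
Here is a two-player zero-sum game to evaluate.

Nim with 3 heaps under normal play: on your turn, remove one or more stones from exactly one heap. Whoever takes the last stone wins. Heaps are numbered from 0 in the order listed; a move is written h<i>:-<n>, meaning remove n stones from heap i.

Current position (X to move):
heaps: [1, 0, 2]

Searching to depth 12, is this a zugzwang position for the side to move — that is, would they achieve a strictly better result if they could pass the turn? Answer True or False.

p1 X@[(1,0,2)]: h0:-1[(0,0,2)]-1 h2:-1[(1,0,1)]+1* h2:-2[(1,0,0)]-1
p2 O@[(1,0,1)]: h0:-1[(0,0,1)]-1* h2:-1[(1,0,0)]-1
p3 X@[(0,0,1)]: h2:-1[(0,0,0)]+1*
p4 O@[(0,0,0)] terminal -1; root [(1,0,2)] d12
if X skipped the turn, O would face:
~ p1 O@[(1,0,2)]: h0:-1[(0,0,2)]-1 h2:-1[(1,0,1)]+1* h2:-2[(1,0,0)]-1
~ p2 X@[(1,0,1)]: h0:-1[(0,0,1)]-1* h2:-1[(1,0,0)]-1
~ p3 O@[(0,0,1)]: h2:-1[(0,0,0)]+1*
~ p4 X@[(0,0,0)] terminal -1; root [(1,0,2)] d12
compare (X): move=+1 vs pass=-1

zugzwang((1,0,2), X) = False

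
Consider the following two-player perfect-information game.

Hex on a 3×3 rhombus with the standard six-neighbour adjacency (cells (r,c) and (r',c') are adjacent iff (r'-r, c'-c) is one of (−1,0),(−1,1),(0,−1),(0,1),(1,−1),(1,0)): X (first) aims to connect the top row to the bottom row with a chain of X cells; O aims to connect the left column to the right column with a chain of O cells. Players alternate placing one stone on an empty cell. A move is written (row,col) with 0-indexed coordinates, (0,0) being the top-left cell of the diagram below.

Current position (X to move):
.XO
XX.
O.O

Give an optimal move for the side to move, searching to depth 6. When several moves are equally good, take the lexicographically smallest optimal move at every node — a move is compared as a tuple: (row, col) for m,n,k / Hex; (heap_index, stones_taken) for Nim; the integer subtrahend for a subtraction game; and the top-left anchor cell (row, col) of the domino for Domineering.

X's best at [.XO/XX./O.O]: (2,1)

ply 1, X at .XO/XX./O.O | (0,0)=-1→XXO/XX./O.O; (1,2)=-1→.XO/XXX/O.O; (2,1)=+1→.XO/XX./OXO*
ply 2: .XO/XX./OXO is terminal -1 (O); from .XO/XX./O.O depth 6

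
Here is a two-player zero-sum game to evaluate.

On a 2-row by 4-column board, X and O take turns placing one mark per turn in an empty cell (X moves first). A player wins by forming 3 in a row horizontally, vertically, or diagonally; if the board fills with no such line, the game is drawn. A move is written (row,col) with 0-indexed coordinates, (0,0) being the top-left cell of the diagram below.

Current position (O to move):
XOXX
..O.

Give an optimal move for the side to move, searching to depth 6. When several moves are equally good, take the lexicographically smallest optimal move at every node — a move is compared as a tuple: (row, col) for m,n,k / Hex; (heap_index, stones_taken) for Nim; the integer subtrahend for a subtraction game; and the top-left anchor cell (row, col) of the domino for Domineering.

O's best at [XOXX/..O.]: (1,1)

ply 1, O at XOXX/..O. | (1,0)=+0→XOXX/O.O.; (1,1)=+1→XOXX/.OO.*; (1,3)=+0→XOXX/..OO
ply 2, X at XOXX/.OO. | (1,0)=-1→XOXX/XOO.*; (1,3)=-1→XOXX/.OOX
ply 3, O at XOXX/XOO. | (1,3)=+1→XOXX/XOOO*
ply 4: XOXX/XOOO is terminal -1 (X); from XOXX/..O. depth 6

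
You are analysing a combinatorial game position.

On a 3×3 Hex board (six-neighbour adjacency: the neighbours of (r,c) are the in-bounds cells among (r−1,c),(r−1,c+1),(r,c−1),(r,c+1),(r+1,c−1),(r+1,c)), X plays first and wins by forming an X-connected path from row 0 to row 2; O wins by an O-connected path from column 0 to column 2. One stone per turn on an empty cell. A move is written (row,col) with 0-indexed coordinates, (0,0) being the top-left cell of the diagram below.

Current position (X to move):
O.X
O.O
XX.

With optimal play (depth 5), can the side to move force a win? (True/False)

X winning at [O.X/O.O/XX.]: True

p1 X@[O.X/O.O/XX.]: (0,1)[OXX/O.O/XX.]-1 (1,1)[O.X/OXO/XX.]+1* (2,2)[O.X/O.O/XXX]-1
p2 O@[O.X/OXO/XX.] terminal -1; root [O.X/O.O/XX.] d5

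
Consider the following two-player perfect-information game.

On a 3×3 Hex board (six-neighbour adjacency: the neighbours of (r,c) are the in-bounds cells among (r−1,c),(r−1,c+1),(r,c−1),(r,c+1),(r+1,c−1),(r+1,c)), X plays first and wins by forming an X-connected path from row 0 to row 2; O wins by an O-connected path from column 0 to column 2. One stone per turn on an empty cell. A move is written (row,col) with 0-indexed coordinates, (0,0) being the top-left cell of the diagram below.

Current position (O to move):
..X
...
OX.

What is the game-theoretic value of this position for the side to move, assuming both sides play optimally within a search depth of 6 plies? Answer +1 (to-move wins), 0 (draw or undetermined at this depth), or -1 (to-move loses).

value(..X/.../OX., O) = -1

[..X/.../OX.] O move#1: (0,0):-1/O.X/.../OX.*, (0,1):-1/.OX/.../OX., (1,0):-1/..X/O../OX., (1,1):-1/..X/.O./OX., (1,2):-1/..X/..O/OX., (2,2):-1/..X/.../OXO
[O.X/.../OX.] X move#2: (0,1):+1/OXX/.../OX.*, (1,0):+1/O.X/X../OX., (1,1):+1/O.X/.X./OX., (1,2):+1/O.X/..X/OX., (2,2):+1/O.X/.../OXX
[OXX/.../OX.] O move#3: (1,0):-1/OXX/O../OX.*, (1,1):-1/OXX/.O./OX., (1,2):-1/OXX/..O/OX., (2,2):-1/OXX/.../OXO
[OXX/O../OX.] X move#4: (1,1):+1/OXX/OX./OX.*, (1,2):+1/OXX/O.X/OX., (2,2):+1/OXX/O../OXX
[OXX/OX./OX.] end (terminal -1, O#5); searched ..X/.../OX. to 6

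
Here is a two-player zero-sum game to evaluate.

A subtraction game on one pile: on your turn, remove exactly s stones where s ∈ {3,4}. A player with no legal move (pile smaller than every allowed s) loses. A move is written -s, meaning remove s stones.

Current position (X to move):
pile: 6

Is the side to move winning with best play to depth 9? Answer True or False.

p1 X@[6]: -3[3]-1 -4[2]+1*
p2 O@[2] terminal -1; root [6] d9

X winning at [6]: True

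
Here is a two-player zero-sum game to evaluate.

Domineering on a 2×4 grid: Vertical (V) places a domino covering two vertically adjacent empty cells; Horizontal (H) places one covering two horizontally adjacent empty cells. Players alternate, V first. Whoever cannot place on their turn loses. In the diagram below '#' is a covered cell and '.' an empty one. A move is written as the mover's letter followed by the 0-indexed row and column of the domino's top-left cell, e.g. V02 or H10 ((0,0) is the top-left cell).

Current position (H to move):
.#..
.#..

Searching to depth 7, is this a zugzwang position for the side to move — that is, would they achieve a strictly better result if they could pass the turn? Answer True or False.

ply 1, H at .#../.#.. | H02=+1→.###/.#..*; H12=+1→.#../.###
ply 2, V at .###/.#.. | V00=-1→####/##..*
ply 3, H at ####/##.. | H12=+1→####/####*
ply 4: ####/#### is terminal -1 (V); from .#../.#.. depth 7
pass branch (V moves first from the same position):
  | ply 1, V at .#../.#.. | V00=-1→##../##..; V02=+1→.##./.##.*; V03=+1→.#.#/.#.#
  | ply 2: .##./.##. is terminal -1 (H); from .#../.#.. depth 7
H moving scores +1; H passing scores -1

zugzwang(.#../.#.., H) = False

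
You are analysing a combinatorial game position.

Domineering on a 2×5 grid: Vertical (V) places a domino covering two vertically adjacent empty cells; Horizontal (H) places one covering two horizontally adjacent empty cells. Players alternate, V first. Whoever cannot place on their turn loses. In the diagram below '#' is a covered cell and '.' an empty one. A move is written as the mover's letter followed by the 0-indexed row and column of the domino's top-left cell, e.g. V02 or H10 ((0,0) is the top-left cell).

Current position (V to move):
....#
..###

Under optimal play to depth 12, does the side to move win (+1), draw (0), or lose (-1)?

value(....#/..###, V) = +1

[....#/..###] V move#1: V00:-1/#...#/#.###, V01:+1/.#..#/.####*
[.#..#/.####] H move#2: H02:-1/.####/.####*
[.####/.####] V move#3: V00:+1/#####/#####*
[#####/#####] end (terminal -1, H#4); searched ....#/..### to 12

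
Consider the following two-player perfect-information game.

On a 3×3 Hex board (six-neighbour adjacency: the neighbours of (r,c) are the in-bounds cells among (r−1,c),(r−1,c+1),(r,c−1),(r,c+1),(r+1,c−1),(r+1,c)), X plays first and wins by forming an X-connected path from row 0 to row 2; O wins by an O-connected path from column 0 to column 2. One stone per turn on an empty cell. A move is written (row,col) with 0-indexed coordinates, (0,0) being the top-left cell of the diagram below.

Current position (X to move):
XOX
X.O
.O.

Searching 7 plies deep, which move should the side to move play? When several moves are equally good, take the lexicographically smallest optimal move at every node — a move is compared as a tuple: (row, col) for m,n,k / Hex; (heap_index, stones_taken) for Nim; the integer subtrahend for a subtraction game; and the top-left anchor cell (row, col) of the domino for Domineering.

X's best at [XOX/X.O/.O.]: (2,0)

[XOX/X.O/.O.] X move#1: (1,1):-1/XOX/XXO/.O., (2,0):+1/XOX/X.O/XO.*, (2,2):-1/XOX/X.O/.OX
[XOX/X.O/XO.] end (terminal -1, O#2); searched XOX/X.O/.O. to 7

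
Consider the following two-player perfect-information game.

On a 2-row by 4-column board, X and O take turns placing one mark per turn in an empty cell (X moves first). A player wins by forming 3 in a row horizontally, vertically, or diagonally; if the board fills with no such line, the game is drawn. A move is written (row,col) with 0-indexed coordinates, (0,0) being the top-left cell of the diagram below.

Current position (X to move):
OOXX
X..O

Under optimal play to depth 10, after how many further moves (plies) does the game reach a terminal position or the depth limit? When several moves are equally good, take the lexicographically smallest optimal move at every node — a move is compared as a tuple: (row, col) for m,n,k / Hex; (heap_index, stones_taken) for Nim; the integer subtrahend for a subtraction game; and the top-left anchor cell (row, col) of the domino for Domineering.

PV length from [OOXX/X..O]: 2 plies

ply 1, X at OOXX/X..O | (1,1)=+0→OOXX/XX.O*; (1,2)=+0→OOXX/X.XO
ply 2, O at OOXX/XX.O | (1,2)=+0→OOXX/XXOO*
ply 3: OOXX/XXOO is terminal +0 (X); from OOXX/X..O depth 10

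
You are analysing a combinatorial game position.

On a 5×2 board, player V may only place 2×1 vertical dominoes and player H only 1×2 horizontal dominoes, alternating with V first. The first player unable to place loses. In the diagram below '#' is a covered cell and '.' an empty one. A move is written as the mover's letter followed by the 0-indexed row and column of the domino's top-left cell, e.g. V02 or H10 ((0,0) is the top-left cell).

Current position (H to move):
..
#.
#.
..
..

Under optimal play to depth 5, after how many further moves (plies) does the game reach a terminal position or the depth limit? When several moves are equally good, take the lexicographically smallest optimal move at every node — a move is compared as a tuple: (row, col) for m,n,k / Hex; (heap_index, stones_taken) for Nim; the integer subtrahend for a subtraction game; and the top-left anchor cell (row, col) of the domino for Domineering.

ply 1, H at ../#./#./../.. | H00=-1→##/#./#./../..; H30=+1→../#./#./##/..*; H40=+1→../#./#./../##
ply 2, V at ../#./#./##/.. | V01=-1→.#/##/#./##/..*; V11=-1→../##/##/##/..
ply 3, H at .#/##/#./##/.. | H40=+1→.#/##/#./##/##*
ply 4: .#/##/#./##/## is terminal -1 (V); from ../#./#./../.. depth 5

PV length from [../#./#./../..]: 3 plies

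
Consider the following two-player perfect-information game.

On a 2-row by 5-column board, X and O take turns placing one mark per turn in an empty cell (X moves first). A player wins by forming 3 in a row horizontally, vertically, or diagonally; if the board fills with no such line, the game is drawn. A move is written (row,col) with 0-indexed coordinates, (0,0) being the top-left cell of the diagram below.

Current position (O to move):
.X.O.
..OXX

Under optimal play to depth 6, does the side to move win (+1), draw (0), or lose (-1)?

value(.X.O./..OXX, O) = 0

p1 O@[.X.O./..OXX]: (0,0)[OX.O./..OXX]+0* (0,2)[.XOO./..OXX]+0 (0,4)[.X.OO/..OXX]+0 (1,0)[.X.O./O.OXX]+0 (1,1)[.X.O./.OOXX]+0
p2 X@[OX.O./..OXX]: (0,2)[OXXO./..OXX]+0* (0,4)[OX.OX/..OXX]+0 (1,0)[OX.O./X.OXX]+0 (1,1)[OX.O./.XOXX]+0
p3 O@[OXXO./..OXX]: (0,4)[OXXOO/..OXX]+0* (1,0)[OXXO./O.OXX]+0 (1,1)[OXXO./.OOXX]+0
p4 X@[OXXOO/..OXX]: (1,0)[OXXOO/X.OXX]+0* (1,1)[OXXOO/.XOXX]+0
p5 O@[OXXOO/X.OXX]: (1,1)[OXXOO/XOOXX]+0*
p6 X@[OXXOO/XOOXX] terminal +0; root [.X.O./..OXX] d6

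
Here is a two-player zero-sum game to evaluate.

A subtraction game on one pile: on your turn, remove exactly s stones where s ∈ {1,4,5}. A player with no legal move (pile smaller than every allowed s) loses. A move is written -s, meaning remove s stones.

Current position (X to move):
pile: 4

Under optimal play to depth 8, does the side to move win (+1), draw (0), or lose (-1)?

value(4, X) = +1

p1 X@[4]: -1[3]-1 -4[0]+1*
p2 O@[0] terminal -1; root [4] d8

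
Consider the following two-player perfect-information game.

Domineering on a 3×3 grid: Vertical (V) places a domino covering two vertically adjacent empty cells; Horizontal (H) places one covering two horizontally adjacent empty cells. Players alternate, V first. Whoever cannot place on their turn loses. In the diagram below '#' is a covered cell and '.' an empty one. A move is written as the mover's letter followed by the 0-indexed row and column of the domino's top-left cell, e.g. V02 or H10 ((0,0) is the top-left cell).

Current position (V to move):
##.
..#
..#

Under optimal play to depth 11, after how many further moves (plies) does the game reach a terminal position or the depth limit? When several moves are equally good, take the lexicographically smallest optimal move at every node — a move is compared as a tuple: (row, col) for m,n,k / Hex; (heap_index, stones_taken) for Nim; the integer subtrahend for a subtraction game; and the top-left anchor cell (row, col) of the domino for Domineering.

PV length from [##./..#/..#]: 1 ply

ply 1, V at ##./..#/..# | V10=+1→##./#.#/#.#*; V11=+1→##./.##/.##
ply 2: ##./#.#/#.# is terminal -1 (H); from ##./..#/..# depth 11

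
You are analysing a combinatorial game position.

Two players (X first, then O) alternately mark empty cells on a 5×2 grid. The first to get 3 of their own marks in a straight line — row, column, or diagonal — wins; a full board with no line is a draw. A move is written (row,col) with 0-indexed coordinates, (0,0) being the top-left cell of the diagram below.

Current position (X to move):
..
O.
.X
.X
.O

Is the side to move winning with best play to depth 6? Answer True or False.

p1 X@[../O./.X/.X/.O]: (0,0)[X./O./.X/.X/.O]+0 (0,1)[.X/O./.X/.X/.O]+0 (1,1)[../OX/.X/.X/.O]+1* (2,0)[../O./XX/.X/.O]+0 (3,0)[../O./.X/XX/.O]+0 (4,0)[../O./.X/.X/XO]+0
p2 O@[../OX/.X/.X/.O] terminal -1; root [../O./.X/.X/.O] d6

X winning at [../O./.X/.X/.O]: True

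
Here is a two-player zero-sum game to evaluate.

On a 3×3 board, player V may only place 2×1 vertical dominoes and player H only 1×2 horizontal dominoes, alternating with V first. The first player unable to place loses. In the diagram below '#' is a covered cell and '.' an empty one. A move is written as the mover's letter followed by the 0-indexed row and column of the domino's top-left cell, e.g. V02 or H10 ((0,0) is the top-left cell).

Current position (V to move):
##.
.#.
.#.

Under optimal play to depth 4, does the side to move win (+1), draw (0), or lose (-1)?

ply 1, V at ##./.#./.#. | V02=+1→###/.##/.#.*; V10=+1→##./##./##.; V12=+1→##./.##/.##
ply 2: ###/.##/.#. is terminal -1 (H); from ##./.#./.#. depth 4

value(##./.#./.#., V) = +1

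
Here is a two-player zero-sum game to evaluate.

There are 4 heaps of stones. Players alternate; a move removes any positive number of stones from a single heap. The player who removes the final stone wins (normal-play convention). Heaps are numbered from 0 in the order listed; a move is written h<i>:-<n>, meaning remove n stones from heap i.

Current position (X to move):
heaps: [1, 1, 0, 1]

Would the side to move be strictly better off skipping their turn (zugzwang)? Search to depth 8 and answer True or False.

zugzwang((1,1,0,1), X) = False

p1 X@[(1,1,0,1)]: h0:-1[(0,1,0,1)]+1* h1:-1[(1,0,0,1)]+1 h3:-1[(1,1,0,0)]+1
p2 O@[(0,1,0,1)]: h1:-1[(0,0,0,1)]-1* h3:-1[(0,1,0,0)]-1
p3 X@[(0,0,0,1)]: h3:-1[(0,0,0,0)]+1*
p4 O@[(0,0,0,0)] terminal -1; root [(1,1,0,1)] d8
if X skipped the turn, O would face:
~ p1 O@[(1,1,0,1)]: h0:-1[(0,1,0,1)]+1* h1:-1[(1,0,0,1)]+1 h3:-1[(1,1,0,0)]+1
~ p2 X@[(0,1,0,1)]: h1:-1[(0,0,0,1)]-1* h3:-1[(0,1,0,0)]-1
~ p3 O@[(0,0,0,1)]: h3:-1[(0,0,0,0)]+1*
~ p4 X@[(0,0,0,0)] terminal -1; root [(1,1,0,1)] d8
compare (X): move=+1 vs pass=-1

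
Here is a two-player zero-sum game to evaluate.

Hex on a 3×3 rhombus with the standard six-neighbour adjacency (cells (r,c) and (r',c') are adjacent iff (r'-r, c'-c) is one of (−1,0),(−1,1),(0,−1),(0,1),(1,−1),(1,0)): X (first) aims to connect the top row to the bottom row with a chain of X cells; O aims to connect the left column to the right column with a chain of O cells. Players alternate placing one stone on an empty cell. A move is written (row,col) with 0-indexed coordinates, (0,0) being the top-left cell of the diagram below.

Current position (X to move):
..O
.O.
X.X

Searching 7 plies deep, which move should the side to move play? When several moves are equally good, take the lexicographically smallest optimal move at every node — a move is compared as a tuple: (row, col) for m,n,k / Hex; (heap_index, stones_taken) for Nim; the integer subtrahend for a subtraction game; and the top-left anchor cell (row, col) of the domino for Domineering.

X's best at [..O/.O./X.X]: (1,0)

[..O/.O./X.X] X move#1: (0,0):-1/X.O/.O./X.X, (0,1):-1/.XO/.O./X.X, (1,0):+1/..O/XO./X.X*, (1,2):-1/..O/.OX/X.X, (2,1):-1/..O/.O./XXX
[..O/XO./X.X] O move#2: (0,0):-1/O.O/XO./X.X*, (0,1):-1/.OO/XO./X.X, (1,2):-1/..O/XOO/X.X, (2,1):-1/..O/XO./XOX
[O.O/XO./X.X] X move#3: (0,1):+1/OXO/XO./X.X*, (1,2):-1/O.O/XOX/X.X, (2,1):-1/O.O/XO./XXX
[OXO/XO./X.X] end (terminal -1, O#4); searched ..O/.O./X.X to 7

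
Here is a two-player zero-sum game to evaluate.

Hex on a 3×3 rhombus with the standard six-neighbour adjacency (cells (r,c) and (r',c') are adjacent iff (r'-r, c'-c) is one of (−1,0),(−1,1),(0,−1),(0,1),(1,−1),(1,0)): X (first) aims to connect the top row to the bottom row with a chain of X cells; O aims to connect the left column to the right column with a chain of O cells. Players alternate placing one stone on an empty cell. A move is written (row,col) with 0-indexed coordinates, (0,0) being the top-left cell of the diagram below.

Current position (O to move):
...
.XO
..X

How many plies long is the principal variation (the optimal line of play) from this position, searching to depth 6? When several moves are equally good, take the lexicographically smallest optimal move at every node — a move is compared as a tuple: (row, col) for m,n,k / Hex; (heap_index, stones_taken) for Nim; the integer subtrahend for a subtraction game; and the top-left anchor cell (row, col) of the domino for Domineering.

p1 O@[.../.XO/..X]: (0,0)[O../.XO/..X]-1* (0,1)[.O./.XO/..X]-1 (0,2)[..O/.XO/..X]-1 (1,0)[.../OXO/..X]-1 (2,0)[.../.XO/O.X]-1 (2,1)[.../.XO/.OX]-1
p2 X@[O../.XO/..X]: (0,1)[OX./.XO/..X]+1* (0,2)[O.X/.XO/..X]+1 (1,0)[O../XXO/..X]+1 (2,0)[O../.XO/X.X]+1 (2,1)[O../.XO/.XX]+1
p3 O@[OX./.XO/..X]: (0,2)[OXO/.XO/..X]-1* (1,0)[OX./OXO/..X]-1 (2,0)[OX./.XO/O.X]-1 (2,1)[OX./.XO/.OX]-1
p4 X@[OXO/.XO/..X]: (1,0)[OXO/XXO/..X]+1* (2,0)[OXO/.XO/X.X]+1 (2,1)[OXO/.XO/.XX]+1
p5 O@[OXO/XXO/..X]: (2,0)[OXO/XXO/O.X]-1* (2,1)[OXO/XXO/.OX]-1
p6 X@[OXO/XXO/O.X]: (2,1)[OXO/XXO/OXX]+1*
p7 O@[OXO/XXO/OXX] terminal -1; root [.../.XO/..X] d6

PV length from [.../.XO/..X]: 6 plies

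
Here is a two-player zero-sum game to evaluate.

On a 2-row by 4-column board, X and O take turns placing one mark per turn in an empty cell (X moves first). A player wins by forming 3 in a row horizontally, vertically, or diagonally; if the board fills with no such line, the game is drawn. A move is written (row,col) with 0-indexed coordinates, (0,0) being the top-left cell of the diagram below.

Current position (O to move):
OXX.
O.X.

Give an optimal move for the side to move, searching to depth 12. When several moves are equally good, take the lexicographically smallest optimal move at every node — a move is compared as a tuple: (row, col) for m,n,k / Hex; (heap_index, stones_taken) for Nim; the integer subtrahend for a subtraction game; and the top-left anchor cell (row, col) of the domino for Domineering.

O's best at [OXX./O.X.]: (0,3)

p1 O@[OXX./O.X.]: (0,3)[OXXO/O.X.]+0* (1,1)[OXX./OOX.]-1 (1,3)[OXX./O.XO]-1
p2 X@[OXXO/O.X.]: (1,1)[OXXO/OXX.]+0* (1,3)[OXXO/O.XX]+0
p3 O@[OXXO/OXX.]: (1,3)[OXXO/OXXO]+0*
p4 X@[OXXO/OXXO] terminal +0; root [OXX./O.X.] d12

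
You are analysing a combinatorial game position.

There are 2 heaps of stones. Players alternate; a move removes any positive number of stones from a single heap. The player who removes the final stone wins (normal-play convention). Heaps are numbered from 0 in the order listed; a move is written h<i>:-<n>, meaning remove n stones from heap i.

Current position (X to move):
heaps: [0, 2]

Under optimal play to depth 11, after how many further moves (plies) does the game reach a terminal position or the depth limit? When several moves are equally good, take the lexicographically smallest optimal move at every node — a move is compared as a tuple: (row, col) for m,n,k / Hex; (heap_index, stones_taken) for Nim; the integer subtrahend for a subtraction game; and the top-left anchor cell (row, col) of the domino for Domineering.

ply 1, X at (0,2) | h1:-1=-1→(0,1); h1:-2=+1→(0,0)*
ply 2: (0,0) is terminal -1 (O); from (0,2) depth 11

PV length from [(0,2)]: 1 ply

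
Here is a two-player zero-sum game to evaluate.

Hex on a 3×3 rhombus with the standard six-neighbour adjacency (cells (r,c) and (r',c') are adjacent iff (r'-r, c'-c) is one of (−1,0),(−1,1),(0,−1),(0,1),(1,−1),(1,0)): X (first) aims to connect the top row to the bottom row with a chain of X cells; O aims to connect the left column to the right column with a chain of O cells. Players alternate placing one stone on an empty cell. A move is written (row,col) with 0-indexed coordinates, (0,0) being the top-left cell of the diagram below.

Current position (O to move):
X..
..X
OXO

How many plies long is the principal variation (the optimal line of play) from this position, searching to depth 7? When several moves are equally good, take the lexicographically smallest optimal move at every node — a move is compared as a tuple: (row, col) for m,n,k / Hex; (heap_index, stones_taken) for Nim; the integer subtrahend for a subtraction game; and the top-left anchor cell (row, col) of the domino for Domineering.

PV length from [X../..X/OXO]: 2 plies

[X../..X/OXO] O move#1: (0,1):-1/XO./..X/OXO*, (0,2):-1/X.O/..X/OXO, (1,0):-1/X../O.X/OXO, (1,1):-1/X../.OX/OXO
[XO./..X/OXO] X move#2: (0,2):+1/XOX/..X/OXO*, (1,0):+1/XO./X.X/OXO, (1,1):+1/XO./.XX/OXO
[XOX/..X/OXO] end (terminal -1, O#3); searched X../..X/OXO to 7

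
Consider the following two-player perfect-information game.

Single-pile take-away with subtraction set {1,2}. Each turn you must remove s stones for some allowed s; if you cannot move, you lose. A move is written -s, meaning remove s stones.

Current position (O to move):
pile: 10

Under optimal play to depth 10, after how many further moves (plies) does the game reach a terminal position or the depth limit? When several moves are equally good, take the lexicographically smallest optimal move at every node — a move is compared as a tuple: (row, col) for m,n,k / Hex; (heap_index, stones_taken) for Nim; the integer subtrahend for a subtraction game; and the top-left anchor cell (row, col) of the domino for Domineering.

ply 1, O at 10 | -1=+1→9*; -2=-1→8
ply 2, X at 9 | -1=-1→8*; -2=-1→7
ply 3, O at 8 | -1=-1→7; -2=+1→6*
ply 4, X at 6 | -1=-1→5*; -2=-1→4
ply 5, O at 5 | -1=-1→4; -2=+1→3*
ply 6, X at 3 | -1=-1→2*; -2=-1→1
ply 7, O at 2 | -1=-1→1; -2=+1→0*
ply 8: 0 is terminal -1 (X); from 10 depth 10

PV length from [10]: 7 plies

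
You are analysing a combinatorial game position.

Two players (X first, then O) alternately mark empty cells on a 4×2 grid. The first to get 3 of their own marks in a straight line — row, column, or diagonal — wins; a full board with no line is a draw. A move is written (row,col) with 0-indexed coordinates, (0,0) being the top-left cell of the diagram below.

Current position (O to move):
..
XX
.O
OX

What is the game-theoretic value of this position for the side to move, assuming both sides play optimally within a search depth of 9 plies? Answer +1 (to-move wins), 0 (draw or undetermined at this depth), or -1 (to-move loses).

p1 O@[../XX/.O/OX]: (0,0)[O./XX/.O/OX]+0* (0,1)[.O/XX/.O/OX]+0 (2,0)[../XX/OO/OX]+0
p2 X@[O./XX/.O/OX]: (0,1)[OX/XX/.O/OX]+0* (2,0)[O./XX/XO/OX]+0
p3 O@[OX/XX/.O/OX]: (2,0)[OX/XX/OO/OX]+0*
p4 X@[OX/XX/OO/OX] terminal +0; root [../XX/.O/OX] d9

value(../XX/.O/OX, O) = 0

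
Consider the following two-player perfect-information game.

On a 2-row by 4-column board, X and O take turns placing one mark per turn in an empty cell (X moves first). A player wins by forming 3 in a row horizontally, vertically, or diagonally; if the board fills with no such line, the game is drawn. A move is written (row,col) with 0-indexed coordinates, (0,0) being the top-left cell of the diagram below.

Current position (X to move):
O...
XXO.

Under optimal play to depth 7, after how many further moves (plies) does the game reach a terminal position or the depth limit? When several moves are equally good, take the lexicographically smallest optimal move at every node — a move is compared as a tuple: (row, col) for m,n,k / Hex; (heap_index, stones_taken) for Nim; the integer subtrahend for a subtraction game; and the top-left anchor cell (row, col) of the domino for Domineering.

[O.../XXO.] X move#1: (0,1):+0/OX../XXO.*, (0,2):+0/O.X./XXO., (0,3):+0/O..X/XXO., (1,3):+0/O.../XXOX
[OX../XXO.] O move#2: (0,2):+0/OXO./XXO.*, (0,3):+0/OX.O/XXO., (1,3):+0/OX../XXOO
[OXO./XXO.] X move#3: (0,3):+0/OXOX/XXO.*, (1,3):+0/OXO./XXOX
[OXOX/XXO.] O move#4: (1,3):+0/OXOX/XXOO*
[OXOX/XXOO] end (terminal +0, X#5); searched O.../XXO. to 7

PV length from [O.../XXO.]: 4 plies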